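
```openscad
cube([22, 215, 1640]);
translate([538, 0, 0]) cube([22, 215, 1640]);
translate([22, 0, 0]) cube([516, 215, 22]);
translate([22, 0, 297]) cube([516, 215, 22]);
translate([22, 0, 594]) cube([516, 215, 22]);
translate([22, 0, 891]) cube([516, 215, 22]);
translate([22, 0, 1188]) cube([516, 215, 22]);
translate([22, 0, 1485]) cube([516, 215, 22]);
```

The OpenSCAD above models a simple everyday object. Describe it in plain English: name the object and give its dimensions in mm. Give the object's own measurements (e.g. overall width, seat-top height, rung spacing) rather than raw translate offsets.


An open bookshelf. Two side panels, each 22 mm thick, 215 mm deep and 1640 mm tall, stand 560 mm apart (outside-to-outside). Between them sit 6 shelves, each 22 mm thick and 215 mm deep, spanning the full gap between the sides. The bottom shelf rests on the floor (its underside at z = 0) and the clear gap between one shelf's top and the next shelf's underside is 275 mm.


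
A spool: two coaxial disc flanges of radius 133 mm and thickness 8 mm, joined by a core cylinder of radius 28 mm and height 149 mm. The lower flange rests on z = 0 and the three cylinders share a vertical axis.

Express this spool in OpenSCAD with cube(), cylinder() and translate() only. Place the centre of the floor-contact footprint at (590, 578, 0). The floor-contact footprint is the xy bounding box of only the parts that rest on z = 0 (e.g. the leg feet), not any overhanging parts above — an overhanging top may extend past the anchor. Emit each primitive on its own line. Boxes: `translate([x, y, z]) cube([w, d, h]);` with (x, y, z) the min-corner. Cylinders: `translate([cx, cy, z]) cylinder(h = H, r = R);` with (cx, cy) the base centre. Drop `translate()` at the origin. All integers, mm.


translate([590, 578, 0]) cylinder(h = 8, r = 133);
translate([590, 578, 8]) cylinder(h = 149, r = 28);
translate([590, 578, 157]) cylinder(h = 8, r = 133);


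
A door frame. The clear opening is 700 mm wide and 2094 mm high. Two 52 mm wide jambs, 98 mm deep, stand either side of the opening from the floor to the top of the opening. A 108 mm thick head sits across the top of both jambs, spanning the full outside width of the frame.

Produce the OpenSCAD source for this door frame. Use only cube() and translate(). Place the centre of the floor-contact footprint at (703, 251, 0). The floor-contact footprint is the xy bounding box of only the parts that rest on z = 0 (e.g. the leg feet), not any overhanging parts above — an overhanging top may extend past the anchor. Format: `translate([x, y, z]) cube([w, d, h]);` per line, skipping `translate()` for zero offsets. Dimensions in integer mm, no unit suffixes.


translate([301, 202, 0]) cube([52, 98, 2094]);
translate([1053, 202, 0]) cube([52, 98, 2094]);
translate([301, 202, 2094]) cube([804, 98, 108]);


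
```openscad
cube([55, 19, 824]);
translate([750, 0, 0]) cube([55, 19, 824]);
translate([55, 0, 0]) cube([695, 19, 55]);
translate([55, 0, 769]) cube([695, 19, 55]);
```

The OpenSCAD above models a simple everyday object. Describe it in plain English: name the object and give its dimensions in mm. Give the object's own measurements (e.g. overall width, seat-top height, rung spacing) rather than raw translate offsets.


A rectangular picture frame lying in the x–z plane (depth along y). The opening is 695 mm wide (x) by 714 mm tall (z), surrounded by a border 55 mm wide on all four sides. The frame is 19 mm deep and is made of two full-height vertical stiles with two horizontal rails fitted between them.


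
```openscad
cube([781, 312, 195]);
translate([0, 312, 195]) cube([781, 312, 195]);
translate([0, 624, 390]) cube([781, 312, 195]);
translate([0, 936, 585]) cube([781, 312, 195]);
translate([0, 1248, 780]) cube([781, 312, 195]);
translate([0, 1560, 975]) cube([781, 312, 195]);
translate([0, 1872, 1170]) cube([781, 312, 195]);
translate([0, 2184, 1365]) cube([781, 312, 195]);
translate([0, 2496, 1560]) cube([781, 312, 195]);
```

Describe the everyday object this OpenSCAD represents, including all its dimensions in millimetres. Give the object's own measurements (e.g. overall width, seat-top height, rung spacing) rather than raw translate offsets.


A straight staircase of 9 solid steps. Each step is 781 mm wide (x), 312 mm deep (y, the going) and 195 mm tall (the rise). The first step rests on the floor; each subsequent step sits one going further in +y and one rise higher in +z, directly behind and above the previous step with no overlap.


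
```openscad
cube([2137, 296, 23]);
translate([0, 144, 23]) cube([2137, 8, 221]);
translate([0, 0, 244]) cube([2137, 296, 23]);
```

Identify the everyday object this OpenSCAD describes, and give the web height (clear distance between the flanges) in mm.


An I-beam. The web height is 221 mm.

Two wide flanges with a thin centred web — an I-beam. Overall 267 mm minus two 23 mm flanges gives a web of 267 − 2·23 = 221 mm.


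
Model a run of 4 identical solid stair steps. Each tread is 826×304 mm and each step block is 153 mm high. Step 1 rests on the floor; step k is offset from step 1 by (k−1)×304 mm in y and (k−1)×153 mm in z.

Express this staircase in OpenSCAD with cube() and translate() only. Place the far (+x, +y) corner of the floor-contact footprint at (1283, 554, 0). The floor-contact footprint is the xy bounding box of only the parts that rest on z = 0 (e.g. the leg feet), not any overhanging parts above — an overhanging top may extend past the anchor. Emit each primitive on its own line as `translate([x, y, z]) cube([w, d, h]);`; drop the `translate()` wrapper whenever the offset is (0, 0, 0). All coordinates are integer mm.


translate([457, 250, 0]) cube([826, 304, 153]);
translate([457, 554, 153]) cube([826, 304, 153]);
translate([457, 858, 306]) cube([826, 304, 153]);
translate([457, 1162, 459]) cube([826, 304, 153]);


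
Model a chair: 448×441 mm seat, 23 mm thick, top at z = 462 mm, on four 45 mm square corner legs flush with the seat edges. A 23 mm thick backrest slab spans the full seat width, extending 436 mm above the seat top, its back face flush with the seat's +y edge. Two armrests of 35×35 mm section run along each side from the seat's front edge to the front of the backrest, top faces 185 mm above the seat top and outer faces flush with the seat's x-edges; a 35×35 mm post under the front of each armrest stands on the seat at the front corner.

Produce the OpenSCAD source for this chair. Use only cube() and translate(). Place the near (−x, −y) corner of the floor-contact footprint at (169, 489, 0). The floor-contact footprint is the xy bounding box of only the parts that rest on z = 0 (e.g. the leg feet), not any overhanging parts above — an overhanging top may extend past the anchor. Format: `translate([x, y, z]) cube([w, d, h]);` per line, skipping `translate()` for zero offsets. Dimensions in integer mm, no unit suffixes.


translate([169, 489, 439]) cube([448, 441, 23]);
translate([169, 489, 0]) cube([45, 45, 439]);
translate([572, 489, 0]) cube([45, 45, 439]);
translate([169, 885, 0]) cube([45, 45, 439]);
translate([572, 885, 0]) cube([45, 45, 439]);
translate([169, 907, 462]) cube([448, 23, 436]);
translate([169, 489, 612]) cube([35, 418, 35]);
translate([582, 489, 612]) cube([35, 418, 35]);
translate([169, 489, 462]) cube([35, 35, 150]);
translate([582, 489, 462]) cube([35, 35, 150]);


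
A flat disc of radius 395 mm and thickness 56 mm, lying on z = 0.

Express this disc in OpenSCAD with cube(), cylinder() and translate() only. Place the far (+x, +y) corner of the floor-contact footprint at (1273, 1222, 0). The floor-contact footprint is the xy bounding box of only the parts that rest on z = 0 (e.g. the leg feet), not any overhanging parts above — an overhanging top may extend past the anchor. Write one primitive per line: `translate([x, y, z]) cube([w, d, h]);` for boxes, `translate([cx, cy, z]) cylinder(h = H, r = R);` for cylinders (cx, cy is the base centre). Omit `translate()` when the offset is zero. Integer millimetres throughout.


translate([878, 827, 0]) cylinder(h = 56, r = 395);


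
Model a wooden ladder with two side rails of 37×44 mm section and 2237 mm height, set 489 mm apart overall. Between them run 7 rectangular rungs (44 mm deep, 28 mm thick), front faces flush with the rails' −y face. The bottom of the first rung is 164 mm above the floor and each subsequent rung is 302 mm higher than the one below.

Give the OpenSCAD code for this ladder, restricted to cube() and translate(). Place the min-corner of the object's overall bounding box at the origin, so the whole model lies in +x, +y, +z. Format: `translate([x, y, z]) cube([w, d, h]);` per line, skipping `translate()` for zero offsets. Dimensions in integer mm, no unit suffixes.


cube([37, 44, 2237]);
translate([452, 0, 0]) cube([37, 44, 2237]);
translate([37, 0, 164]) cube([415, 44, 28]);
translate([37, 0, 466]) cube([415, 44, 28]);
translate([37, 0, 768]) cube([415, 44, 28]);
translate([37, 0, 1070]) cube([415, 44, 28]);
translate([37, 0, 1372]) cube([415, 44, 28]);
translate([37, 0, 1674]) cube([415, 44, 28]);
translate([37, 0, 1976]) cube([415, 44, 28]);


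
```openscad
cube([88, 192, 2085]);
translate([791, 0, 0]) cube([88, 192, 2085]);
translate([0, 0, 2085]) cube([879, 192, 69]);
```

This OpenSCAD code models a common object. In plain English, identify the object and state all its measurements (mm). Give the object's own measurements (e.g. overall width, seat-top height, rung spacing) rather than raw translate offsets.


A door frame. The clear opening is 703 mm wide and 2085 mm high. Two 88 mm wide jambs, 192 mm deep, stand either side of the opening from the floor to the top of the opening. A 69 mm thick head sits across the top of both jambs, spanning the full outside width of the frame.


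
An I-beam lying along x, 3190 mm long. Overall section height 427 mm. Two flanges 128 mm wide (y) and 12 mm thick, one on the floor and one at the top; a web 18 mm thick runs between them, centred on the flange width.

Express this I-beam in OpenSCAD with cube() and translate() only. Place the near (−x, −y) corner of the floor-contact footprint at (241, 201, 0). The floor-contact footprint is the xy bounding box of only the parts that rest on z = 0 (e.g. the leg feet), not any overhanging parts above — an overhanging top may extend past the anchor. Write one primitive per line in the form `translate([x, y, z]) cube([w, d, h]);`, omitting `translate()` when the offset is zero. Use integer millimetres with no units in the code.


translate([241, 201, 0]) cube([3190, 128, 12]);
translate([241, 256, 12]) cube([3190, 18, 403]);
translate([241, 201, 415]) cube([3190, 128, 12]);


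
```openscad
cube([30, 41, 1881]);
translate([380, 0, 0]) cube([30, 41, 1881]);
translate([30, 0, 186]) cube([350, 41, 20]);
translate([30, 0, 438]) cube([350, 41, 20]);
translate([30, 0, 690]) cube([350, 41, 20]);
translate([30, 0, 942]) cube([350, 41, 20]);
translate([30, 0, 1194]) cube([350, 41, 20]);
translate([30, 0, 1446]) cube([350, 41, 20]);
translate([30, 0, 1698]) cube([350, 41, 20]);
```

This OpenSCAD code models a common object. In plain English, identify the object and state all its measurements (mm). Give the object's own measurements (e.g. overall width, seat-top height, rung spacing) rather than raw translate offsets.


A straight ladder. Two 30×41 mm vertical rails, 1881 mm tall, stand 410 mm apart (outside-to-outside) with their front faces coplanar on the −y side. 7 rungs, each 41 mm deep and 20 mm tall, span between the inner faces of the rails, front faces flush with the rails. The lowest rung's underside is at z = 186 mm and rungs are spaced 252 mm apart (underside to underside).


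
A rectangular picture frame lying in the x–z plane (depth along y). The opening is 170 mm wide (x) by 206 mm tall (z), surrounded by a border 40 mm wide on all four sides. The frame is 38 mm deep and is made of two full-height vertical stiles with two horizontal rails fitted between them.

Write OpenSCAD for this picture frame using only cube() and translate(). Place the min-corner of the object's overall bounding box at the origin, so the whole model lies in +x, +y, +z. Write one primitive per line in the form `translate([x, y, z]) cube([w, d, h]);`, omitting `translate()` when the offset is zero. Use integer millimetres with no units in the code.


cube([40, 38, 286]);
translate([210, 0, 0]) cube([40, 38, 286]);
translate([40, 0, 0]) cube([170, 38, 40]);
translate([40, 0, 246]) cube([170, 38, 40]);


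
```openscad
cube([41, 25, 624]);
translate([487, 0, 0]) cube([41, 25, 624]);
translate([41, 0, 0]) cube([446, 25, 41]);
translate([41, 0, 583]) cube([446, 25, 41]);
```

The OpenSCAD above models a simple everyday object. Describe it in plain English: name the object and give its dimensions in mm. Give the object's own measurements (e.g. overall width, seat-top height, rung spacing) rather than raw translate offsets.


A rectangular picture frame lying in the x–z plane (depth along y). The opening is 446 mm wide (x) by 542 mm tall (z), surrounded by a border 41 mm wide on all four sides. The frame is 25 mm deep and is made of two full-height vertical stiles with two horizontal rails fitted between them.


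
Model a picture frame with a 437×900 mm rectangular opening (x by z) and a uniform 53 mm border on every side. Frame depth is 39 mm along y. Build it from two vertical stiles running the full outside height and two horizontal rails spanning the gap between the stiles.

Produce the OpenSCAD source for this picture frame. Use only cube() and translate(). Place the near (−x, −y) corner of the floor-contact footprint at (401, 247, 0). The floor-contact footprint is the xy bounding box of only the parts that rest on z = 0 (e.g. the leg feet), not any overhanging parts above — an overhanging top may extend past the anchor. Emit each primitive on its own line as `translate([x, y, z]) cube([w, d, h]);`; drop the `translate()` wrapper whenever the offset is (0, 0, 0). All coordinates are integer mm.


translate([401, 247, 0]) cube([53, 39, 1006]);
translate([891, 247, 0]) cube([53, 39, 1006]);
translate([454, 247, 0]) cube([437, 39, 53]);
translate([454, 247, 953]) cube([437, 39, 53]);


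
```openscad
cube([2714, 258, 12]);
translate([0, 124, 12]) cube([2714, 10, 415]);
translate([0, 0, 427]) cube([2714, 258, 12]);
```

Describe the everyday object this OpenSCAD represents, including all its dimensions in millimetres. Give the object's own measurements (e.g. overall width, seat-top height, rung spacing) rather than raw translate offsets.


An I-beam lying along x, 2714 mm long. Overall section height 439 mm. Two flanges 258 mm wide (y) and 12 mm thick, one on the floor and one at the top; a web 10 mm thick runs between them, centred on the flange width.


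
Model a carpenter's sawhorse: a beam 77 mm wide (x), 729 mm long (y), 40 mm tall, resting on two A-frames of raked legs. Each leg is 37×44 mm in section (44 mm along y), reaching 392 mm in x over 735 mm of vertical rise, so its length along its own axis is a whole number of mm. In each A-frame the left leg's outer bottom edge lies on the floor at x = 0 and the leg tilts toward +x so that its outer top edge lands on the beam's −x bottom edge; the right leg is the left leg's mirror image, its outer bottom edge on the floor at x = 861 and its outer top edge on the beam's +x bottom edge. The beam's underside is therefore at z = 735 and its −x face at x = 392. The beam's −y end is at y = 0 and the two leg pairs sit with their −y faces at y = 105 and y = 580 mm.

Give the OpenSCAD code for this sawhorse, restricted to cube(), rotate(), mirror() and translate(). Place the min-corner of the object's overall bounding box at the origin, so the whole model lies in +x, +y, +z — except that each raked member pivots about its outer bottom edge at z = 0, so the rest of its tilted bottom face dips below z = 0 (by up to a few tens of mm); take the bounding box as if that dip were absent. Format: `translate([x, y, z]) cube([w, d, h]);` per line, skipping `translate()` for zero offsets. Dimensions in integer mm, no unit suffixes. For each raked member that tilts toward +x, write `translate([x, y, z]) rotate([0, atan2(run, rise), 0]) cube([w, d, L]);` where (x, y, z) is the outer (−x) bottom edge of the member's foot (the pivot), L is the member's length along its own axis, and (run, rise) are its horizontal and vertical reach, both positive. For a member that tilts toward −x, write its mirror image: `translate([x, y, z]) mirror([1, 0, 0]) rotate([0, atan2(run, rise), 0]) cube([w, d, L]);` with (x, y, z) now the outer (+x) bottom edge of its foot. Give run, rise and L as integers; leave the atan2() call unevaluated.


translate([392, 0, 735]) cube([77, 729, 40]);
translate([0, 105, 0]) rotate([0, atan2(392, 735), 0]) cube([37, 44, 833]);
translate([861, 105, 0]) mirror([1, 0, 0]) rotate([0, atan2(392, 735), 0]) cube([37, 44, 833]);
translate([0, 580, 0]) rotate([0, atan2(392, 735), 0]) cube([37, 44, 833]);
translate([861, 580, 0]) mirror([1, 0, 0]) rotate([0, atan2(392, 735), 0]) cube([37, 44, 833]);


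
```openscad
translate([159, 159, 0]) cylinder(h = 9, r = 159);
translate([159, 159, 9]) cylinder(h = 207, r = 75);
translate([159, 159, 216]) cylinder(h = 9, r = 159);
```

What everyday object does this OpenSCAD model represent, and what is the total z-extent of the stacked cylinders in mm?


A spool. The overall height is 225 mm.

Three coaxial cylinders, large–small–large — a spool. Two 9 mm flanges and a 207 mm core give 9 + 207 + 9 = 225 mm.


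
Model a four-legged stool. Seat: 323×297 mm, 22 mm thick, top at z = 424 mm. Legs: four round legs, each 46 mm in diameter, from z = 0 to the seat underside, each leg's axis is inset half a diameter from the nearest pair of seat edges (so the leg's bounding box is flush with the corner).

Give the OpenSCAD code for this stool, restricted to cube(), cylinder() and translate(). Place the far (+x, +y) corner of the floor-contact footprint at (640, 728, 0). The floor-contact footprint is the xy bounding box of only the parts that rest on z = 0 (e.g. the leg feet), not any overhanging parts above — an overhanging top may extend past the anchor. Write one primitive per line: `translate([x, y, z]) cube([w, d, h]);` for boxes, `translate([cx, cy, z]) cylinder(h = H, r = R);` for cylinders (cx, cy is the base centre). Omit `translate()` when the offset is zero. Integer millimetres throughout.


translate([317, 431, 402]) cube([323, 297, 22]);
translate([340, 454, 0]) cylinder(h = 402, r = 23);
translate([617, 454, 0]) cylinder(h = 402, r = 23);
translate([340, 705, 0]) cylinder(h = 402, r = 23);
translate([617, 705, 0]) cylinder(h = 402, r = 23);


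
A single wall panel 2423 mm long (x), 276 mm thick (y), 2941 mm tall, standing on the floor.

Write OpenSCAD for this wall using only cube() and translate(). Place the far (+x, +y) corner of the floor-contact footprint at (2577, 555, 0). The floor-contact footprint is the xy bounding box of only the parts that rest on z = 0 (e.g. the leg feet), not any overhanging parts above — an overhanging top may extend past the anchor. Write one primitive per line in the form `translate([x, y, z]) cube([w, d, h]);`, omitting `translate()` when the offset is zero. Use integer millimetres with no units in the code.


translate([154, 279, 0]) cube([2423, 276, 2941]);


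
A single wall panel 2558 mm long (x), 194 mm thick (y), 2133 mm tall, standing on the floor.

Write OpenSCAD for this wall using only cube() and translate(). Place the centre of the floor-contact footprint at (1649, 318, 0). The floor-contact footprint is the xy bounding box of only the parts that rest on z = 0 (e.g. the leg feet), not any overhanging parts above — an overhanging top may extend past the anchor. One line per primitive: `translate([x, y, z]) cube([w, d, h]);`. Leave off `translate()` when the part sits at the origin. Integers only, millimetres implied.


translate([370, 221, 0]) cube([2558, 194, 2133]);


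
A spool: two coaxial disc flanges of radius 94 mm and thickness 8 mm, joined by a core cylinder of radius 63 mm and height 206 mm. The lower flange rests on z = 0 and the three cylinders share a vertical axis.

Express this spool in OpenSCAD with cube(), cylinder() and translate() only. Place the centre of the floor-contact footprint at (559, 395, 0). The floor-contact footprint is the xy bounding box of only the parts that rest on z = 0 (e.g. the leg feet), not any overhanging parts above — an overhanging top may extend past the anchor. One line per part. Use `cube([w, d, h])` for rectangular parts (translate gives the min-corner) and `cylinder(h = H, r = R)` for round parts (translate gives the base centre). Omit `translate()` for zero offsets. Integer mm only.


translate([559, 395, 0]) cylinder(h = 8, r = 94);
translate([559, 395, 8]) cylinder(h = 206, r = 63);
translate([559, 395, 214]) cylinder(h = 8, r = 94);


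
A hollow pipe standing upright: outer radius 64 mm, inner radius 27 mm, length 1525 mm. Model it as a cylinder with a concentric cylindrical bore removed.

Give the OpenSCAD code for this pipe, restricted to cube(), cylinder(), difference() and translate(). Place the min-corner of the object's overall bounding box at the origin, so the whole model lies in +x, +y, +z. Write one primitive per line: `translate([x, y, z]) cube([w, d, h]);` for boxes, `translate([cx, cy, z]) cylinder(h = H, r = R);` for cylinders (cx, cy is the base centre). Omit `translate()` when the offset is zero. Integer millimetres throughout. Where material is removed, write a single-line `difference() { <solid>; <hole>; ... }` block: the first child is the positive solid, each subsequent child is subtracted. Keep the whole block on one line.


difference() { translate([64, 64, 0]) cylinder(h = 1525, r = 64); translate([64, 64, 0]) cylinder(h = 1525, r = 27); }


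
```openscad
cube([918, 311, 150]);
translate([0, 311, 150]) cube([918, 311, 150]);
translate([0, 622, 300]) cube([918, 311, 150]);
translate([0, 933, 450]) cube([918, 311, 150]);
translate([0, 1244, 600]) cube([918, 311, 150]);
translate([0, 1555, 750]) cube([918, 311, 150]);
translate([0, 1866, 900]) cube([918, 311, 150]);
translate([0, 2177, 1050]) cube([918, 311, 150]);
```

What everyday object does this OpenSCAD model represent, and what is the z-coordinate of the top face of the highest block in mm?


A staircase. The total rise is 1200 mm.

8 identical blocks, each offset up and back from the previous — a staircase. Each step is 150 mm tall and there are 8 of them, so the total rise is 8 × 150 = 1200 mm.


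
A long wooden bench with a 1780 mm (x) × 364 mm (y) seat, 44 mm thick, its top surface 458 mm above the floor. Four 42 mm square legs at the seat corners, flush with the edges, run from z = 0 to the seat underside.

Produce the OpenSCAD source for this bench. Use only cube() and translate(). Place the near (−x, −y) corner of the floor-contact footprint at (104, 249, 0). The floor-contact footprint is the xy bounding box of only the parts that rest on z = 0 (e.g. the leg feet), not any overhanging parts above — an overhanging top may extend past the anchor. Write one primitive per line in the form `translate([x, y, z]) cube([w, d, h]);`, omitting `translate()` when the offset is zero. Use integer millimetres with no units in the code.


translate([104, 249, 414]) cube([1780, 364, 44]);
translate([104, 249, 0]) cube([42, 42, 414]);
translate([104, 571, 0]) cube([42, 42, 414]);
translate([1842, 249, 0]) cube([42, 42, 414]);
translate([1842, 571, 0]) cube([42, 42, 414]);


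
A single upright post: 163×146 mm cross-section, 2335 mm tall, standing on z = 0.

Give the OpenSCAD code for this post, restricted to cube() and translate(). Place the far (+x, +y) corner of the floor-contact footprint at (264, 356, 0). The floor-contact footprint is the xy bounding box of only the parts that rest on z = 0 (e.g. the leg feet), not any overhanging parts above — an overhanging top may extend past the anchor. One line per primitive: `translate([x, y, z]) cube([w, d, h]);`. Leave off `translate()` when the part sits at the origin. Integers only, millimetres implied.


translate([101, 210, 0]) cube([163, 146, 2335]);


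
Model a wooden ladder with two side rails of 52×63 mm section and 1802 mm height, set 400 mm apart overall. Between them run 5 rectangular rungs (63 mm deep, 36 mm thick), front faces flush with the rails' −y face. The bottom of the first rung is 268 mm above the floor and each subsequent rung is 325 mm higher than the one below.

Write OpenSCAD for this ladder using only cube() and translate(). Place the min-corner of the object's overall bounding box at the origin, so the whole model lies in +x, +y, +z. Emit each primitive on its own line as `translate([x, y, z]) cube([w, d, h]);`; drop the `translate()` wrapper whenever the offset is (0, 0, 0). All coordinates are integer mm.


cube([52, 63, 1802]);
translate([348, 0, 0]) cube([52, 63, 1802]);
translate([52, 0, 268]) cube([296, 63, 36]);
translate([52, 0, 593]) cube([296, 63, 36]);
translate([52, 0, 918]) cube([296, 63, 36]);
translate([52, 0, 1243]) cube([296, 63, 36]);
translate([52, 0, 1568]) cube([296, 63, 36]);


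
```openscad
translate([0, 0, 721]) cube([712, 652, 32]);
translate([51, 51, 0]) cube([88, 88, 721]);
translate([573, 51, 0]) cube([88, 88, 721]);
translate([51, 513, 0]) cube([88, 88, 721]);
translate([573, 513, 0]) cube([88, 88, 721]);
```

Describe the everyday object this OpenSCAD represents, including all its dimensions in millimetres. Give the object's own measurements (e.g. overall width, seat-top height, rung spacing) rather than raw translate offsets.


A rectangular dining table. The top is 712×652×32 mm with its upper surface at z = 753 mm. It stands on four 88×88 mm square legs, each inset 51 mm from the nearest pair of top edges, running from the floor to the underside of the top.


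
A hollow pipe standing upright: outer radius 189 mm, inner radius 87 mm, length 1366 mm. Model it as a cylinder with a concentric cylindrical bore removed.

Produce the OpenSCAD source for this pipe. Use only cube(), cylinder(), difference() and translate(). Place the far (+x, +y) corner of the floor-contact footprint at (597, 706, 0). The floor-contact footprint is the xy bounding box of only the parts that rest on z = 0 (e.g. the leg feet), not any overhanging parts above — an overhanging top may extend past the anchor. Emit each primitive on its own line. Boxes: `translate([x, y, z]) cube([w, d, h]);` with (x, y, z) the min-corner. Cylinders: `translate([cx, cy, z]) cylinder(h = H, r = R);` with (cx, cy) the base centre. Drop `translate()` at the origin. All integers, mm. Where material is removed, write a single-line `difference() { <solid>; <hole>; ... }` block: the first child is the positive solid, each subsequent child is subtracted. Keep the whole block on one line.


difference() { translate([408, 517, 0]) cylinder(h = 1366, r = 189); translate([408, 517, 0]) cylinder(h = 1366, r = 87); }


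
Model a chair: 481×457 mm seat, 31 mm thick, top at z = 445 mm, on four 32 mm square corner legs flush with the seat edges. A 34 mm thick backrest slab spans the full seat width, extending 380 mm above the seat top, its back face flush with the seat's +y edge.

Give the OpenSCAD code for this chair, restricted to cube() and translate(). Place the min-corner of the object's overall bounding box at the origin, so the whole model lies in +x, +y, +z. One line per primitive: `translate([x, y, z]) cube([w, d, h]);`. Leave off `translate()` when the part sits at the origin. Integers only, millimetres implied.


translate([0, 0, 414]) cube([481, 457, 31]);
cube([32, 32, 414]);
translate([449, 0, 0]) cube([32, 32, 414]);
translate([0, 425, 0]) cube([32, 32, 414]);
translate([449, 425, 0]) cube([32, 32, 414]);
translate([0, 423, 445]) cube([481, 34, 380]);


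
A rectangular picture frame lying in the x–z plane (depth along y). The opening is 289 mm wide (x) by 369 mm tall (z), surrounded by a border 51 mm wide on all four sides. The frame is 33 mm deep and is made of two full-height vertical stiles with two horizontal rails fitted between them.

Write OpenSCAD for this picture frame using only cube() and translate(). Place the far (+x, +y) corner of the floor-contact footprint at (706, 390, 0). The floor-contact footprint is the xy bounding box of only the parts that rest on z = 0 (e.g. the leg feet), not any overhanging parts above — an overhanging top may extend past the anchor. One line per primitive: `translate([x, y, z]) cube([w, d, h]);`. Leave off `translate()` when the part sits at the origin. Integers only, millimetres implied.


translate([315, 357, 0]) cube([51, 33, 471]);
translate([655, 357, 0]) cube([51, 33, 471]);
translate([366, 357, 0]) cube([289, 33, 51]);
translate([366, 357, 420]) cube([289, 33, 51]);


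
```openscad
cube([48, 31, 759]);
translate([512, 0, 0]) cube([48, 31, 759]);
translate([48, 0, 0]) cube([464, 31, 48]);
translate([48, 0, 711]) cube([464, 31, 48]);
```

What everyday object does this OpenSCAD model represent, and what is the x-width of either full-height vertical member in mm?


A picture frame. The border width is 48 mm.

Four thin pieces enclosing a rectangular opening — a picture frame. The two full-height stiles are 759 mm tall; the top rail sits at z = 711 and is 48 mm tall, so the border above the opening is 759 − 711 = 48 mm, matching the stile x-width.


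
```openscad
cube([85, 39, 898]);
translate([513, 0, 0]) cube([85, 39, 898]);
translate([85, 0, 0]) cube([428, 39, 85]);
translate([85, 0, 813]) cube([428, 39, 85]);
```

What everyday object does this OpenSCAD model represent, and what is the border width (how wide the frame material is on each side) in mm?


A picture frame. The border width is 85 mm.

Four thin pieces enclosing a rectangular opening — a picture frame. The two full-height stiles are 898 mm tall; the top rail sits at z = 813 and is 85 mm tall, so the border above the opening is 898 − 813 = 85 mm, matching the stile x-width.


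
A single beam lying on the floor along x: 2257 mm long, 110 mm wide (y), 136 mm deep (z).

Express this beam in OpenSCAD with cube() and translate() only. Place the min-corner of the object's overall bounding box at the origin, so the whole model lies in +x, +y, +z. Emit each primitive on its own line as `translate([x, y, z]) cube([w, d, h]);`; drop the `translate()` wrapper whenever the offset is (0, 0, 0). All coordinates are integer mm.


cube([2257, 110, 136]);


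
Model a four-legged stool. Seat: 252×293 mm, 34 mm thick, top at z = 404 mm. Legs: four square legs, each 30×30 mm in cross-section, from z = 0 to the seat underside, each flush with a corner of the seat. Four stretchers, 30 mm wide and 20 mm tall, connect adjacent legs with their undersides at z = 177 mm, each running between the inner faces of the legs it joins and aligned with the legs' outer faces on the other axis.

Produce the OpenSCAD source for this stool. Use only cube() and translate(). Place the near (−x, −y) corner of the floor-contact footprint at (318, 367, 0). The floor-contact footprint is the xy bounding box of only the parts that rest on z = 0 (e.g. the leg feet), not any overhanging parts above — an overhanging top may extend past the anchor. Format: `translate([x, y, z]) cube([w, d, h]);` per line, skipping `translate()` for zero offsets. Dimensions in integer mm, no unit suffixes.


translate([318, 367, 370]) cube([252, 293, 34]);
translate([318, 367, 0]) cube([30, 30, 370]);
translate([540, 367, 0]) cube([30, 30, 370]);
translate([318, 630, 0]) cube([30, 30, 370]);
translate([540, 630, 0]) cube([30, 30, 370]);
translate([348, 367, 177]) cube([192, 30, 20]);
translate([348, 630, 177]) cube([192, 30, 20]);
translate([318, 397, 177]) cube([30, 233, 20]);
translate([540, 397, 177]) cube([30, 233, 20]);


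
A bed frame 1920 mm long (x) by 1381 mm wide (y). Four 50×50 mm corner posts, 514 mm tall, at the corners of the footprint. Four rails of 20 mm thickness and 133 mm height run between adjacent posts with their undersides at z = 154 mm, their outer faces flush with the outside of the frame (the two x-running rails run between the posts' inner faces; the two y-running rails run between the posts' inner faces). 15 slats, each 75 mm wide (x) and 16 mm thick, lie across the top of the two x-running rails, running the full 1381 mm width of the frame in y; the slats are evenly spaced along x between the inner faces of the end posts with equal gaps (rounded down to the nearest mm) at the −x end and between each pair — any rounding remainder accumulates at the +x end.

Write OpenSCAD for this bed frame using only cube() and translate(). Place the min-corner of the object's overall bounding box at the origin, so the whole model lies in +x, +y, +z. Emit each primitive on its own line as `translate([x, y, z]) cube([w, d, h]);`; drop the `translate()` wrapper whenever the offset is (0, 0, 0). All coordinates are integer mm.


cube([50, 50, 514]);
translate([0, 1331, 0]) cube([50, 50, 514]);
translate([1870, 0, 0]) cube([50, 50, 514]);
translate([1870, 1331, 0]) cube([50, 50, 514]);
translate([50, 0, 154]) cube([1820, 20, 133]);
translate([50, 1361, 154]) cube([1820, 20, 133]);
translate([0, 50, 154]) cube([20, 1281, 133]);
translate([1900, 50, 154]) cube([20, 1281, 133]);
translate([93, 0, 287]) cube([75, 1381, 16]);
translate([211, 0, 287]) cube([75, 1381, 16]);
translate([329, 0, 287]) cube([75, 1381, 16]);
translate([447, 0, 287]) cube([75, 1381, 16]);
translate([565, 0, 287]) cube([75, 1381, 16]);
translate([683, 0, 287]) cube([75, 1381, 16]);
translate([801, 0, 287]) cube([75, 1381, 16]);
translate([919, 0, 287]) cube([75, 1381, 16]);
translate([1037, 0, 287]) cube([75, 1381, 16]);
translate([1155, 0, 287]) cube([75, 1381, 16]);
translate([1273, 0, 287]) cube([75, 1381, 16]);
translate([1391, 0, 287]) cube([75, 1381, 16]);
translate([1509, 0, 287]) cube([75, 1381, 16]);
translate([1627, 0, 287]) cube([75, 1381, 16]);
translate([1745, 0, 287]) cube([75, 1381, 16]);


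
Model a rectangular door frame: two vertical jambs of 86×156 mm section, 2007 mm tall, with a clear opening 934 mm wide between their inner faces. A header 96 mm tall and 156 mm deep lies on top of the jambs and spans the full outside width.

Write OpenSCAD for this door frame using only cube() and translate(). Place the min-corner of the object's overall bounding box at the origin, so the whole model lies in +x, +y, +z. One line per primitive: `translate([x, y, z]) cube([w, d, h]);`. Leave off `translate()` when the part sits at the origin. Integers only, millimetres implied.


cube([86, 156, 2007]);
translate([1020, 0, 0]) cube([86, 156, 2007]);
translate([0, 0, 2007]) cube([1106, 156, 96]);


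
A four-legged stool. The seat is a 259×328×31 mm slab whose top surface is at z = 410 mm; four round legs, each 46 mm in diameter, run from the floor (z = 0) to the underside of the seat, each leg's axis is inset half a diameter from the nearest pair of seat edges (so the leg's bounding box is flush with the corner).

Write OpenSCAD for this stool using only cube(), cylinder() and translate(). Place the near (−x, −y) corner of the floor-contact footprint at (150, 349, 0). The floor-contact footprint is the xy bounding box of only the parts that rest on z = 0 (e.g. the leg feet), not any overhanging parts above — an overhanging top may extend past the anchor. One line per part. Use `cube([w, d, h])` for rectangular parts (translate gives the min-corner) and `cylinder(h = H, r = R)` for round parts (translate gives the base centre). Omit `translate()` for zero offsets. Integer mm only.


translate([150, 349, 379]) cube([259, 328, 31]);
translate([173, 372, 0]) cylinder(h = 379, r = 23);
translate([386, 372, 0]) cylinder(h = 379, r = 23);
translate([173, 654, 0]) cylinder(h = 379, r = 23);
translate([386, 654, 0]) cylinder(h = 379, r = 23);


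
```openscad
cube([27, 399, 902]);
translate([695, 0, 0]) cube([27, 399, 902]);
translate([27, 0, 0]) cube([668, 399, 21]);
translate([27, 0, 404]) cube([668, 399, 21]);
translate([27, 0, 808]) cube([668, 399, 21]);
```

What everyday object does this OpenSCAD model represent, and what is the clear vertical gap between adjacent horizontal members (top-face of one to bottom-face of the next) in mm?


A bookshelf. The clear shelf gap is 383 mm.

Two tall side panels with 3 horizontal boards between them — a bookshelf. The first two shelf undersides are at z = 0 and z = 404; with shelf thickness 21, the clear gap is 404 − 0 − 21 = 383 mm.


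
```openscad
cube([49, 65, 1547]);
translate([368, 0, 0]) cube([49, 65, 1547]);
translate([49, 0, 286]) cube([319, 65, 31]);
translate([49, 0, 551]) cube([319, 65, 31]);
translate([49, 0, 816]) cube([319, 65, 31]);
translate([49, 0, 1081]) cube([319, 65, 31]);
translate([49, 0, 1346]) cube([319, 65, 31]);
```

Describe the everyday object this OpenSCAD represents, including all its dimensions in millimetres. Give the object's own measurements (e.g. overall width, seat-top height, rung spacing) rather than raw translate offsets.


A straight ladder. Two 49×65 mm vertical rails, 1547 mm tall, stand 417 mm apart (outside-to-outside) with their front faces coplanar on the −y side. 5 rungs, each 65 mm deep and 31 mm tall, span between the inner faces of the rails, front faces flush with the rails. The lowest rung's underside is at z = 286 mm and rungs are spaced 265 mm apart (underside to underside).


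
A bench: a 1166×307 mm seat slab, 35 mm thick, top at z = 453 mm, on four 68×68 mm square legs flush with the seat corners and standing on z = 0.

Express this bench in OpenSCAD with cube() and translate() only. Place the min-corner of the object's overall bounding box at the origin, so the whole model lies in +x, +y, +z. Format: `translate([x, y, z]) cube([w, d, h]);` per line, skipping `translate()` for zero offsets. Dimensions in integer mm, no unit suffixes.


translate([0, 0, 418]) cube([1166, 307, 35]);
cube([68, 68, 418]);
translate([0, 239, 0]) cube([68, 68, 418]);
translate([1098, 0, 0]) cube([68, 68, 418]);
translate([1098, 239, 0]) cube([68, 68, 418]);


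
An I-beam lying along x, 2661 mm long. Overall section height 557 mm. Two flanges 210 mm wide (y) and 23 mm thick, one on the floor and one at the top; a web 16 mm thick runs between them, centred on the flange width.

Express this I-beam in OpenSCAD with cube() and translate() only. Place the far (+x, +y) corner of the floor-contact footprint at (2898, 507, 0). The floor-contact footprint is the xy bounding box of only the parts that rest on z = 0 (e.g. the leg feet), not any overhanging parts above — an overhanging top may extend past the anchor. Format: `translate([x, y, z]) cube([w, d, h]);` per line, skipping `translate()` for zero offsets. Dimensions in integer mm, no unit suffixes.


translate([237, 297, 0]) cube([2661, 210, 23]);
translate([237, 394, 23]) cube([2661, 16, 511]);
translate([237, 297, 534]) cube([2661, 210, 23]);


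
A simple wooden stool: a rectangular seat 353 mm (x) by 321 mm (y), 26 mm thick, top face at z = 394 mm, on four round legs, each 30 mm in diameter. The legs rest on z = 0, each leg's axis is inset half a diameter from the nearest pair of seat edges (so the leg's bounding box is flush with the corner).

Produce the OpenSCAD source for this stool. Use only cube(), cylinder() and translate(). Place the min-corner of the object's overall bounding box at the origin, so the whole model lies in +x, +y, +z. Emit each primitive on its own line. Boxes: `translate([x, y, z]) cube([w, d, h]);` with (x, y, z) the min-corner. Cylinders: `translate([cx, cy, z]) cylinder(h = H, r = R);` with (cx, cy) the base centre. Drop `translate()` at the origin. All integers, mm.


// leg_h = 394 - 26 = 368
translate([0, 0, 368]) cube([353, 321, 26]);
translate([15, 15, 0]) cylinder(h = 368, r = 15);
translate([338, 15, 0]) cylinder(h = 368, r = 15);
translate([15, 306, 0]) cylinder(h = 368, r = 15);
translate([338, 306, 0]) cylinder(h = 368, r = 15);
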